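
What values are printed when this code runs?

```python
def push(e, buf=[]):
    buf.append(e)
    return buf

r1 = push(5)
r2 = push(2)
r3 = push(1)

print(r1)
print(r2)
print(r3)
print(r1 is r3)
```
[5, 2, 1]
[5, 2, 1]
[5, 2, 1]
True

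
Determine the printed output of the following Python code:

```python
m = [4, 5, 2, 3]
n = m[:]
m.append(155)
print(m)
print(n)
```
[4, 5, 2, 3, 155]
[4, 5, 2, 3]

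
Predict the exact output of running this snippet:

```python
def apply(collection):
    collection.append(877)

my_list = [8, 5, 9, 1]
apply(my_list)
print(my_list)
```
[8, 5, 9, 1, 877]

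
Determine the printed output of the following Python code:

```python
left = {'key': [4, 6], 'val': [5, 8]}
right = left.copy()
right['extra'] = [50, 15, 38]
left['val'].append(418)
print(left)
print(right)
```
{'key': [4, 6], 'val': [5, 8, 418]}
{'key': [4, 6], 'val': [5, 8, 418], 'extra': [50, 15, 38]}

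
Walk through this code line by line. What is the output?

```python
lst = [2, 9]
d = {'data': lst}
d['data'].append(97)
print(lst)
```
[2, 9, 97]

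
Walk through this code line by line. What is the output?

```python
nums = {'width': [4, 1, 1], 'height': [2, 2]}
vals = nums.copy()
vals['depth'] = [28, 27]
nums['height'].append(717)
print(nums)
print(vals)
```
{'width': [4, 1, 1], 'height': [2, 2, 717]}
{'width': [4, 1, 1], 'height': [2, 2, 717], 'depth': [28, 27]}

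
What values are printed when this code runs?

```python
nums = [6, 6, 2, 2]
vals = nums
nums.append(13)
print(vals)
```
[6, 6, 2, 2, 13]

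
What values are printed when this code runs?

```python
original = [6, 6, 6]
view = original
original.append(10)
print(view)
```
[6, 6, 6, 10]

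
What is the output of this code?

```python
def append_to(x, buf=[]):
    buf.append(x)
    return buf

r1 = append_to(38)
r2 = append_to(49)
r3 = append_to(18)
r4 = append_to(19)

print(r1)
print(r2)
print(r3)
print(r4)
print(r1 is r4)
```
[38, 49, 18, 19]
[38, 49, 18, 19]
[38, 49, 18, 19]
[38, 49, 18, 19]
True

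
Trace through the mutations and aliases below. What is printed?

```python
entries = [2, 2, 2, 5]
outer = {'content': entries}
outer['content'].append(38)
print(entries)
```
[2, 2, 2, 5, 38]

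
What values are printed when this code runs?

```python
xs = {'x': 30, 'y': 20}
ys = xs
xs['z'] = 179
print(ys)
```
{'x': 30, 'y': 20, 'z': 179}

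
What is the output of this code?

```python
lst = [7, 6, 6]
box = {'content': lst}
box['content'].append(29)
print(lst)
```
[7, 6, 6, 29]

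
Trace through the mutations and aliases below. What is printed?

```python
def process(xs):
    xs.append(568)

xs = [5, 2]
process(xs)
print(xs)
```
[5, 2, 568]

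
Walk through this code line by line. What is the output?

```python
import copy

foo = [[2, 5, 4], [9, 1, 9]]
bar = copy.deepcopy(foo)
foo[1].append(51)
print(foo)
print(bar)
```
[[2, 5, 4], [9, 1, 9, 51]]
[[2, 5, 4], [9, 1, 9]]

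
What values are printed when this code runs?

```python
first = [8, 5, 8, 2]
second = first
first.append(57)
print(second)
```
[8, 5, 8, 2, 57]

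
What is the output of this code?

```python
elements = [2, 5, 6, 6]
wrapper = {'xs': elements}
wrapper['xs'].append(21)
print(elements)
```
[2, 5, 6, 6, 21]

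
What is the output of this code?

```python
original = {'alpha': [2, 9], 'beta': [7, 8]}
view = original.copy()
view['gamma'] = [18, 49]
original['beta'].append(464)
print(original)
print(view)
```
{'alpha': [2, 9], 'beta': [7, 8, 464]}
{'alpha': [2, 9], 'beta': [7, 8, 464], 'gamma': [18, 49]}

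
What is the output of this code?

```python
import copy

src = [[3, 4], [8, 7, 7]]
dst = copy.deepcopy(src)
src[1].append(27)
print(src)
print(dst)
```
[[3, 4], [8, 7, 7, 27]]
[[3, 4], [8, 7, 7]]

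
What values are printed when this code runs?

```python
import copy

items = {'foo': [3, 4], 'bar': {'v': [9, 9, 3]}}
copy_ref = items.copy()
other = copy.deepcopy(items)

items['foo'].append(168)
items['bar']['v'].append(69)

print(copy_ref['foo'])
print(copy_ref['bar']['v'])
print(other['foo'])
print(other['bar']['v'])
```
[3, 4, 168]
[9, 9, 3, 69]
[3, 4]
[9, 9, 3]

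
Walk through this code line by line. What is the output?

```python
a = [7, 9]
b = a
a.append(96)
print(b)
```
[7, 9, 96]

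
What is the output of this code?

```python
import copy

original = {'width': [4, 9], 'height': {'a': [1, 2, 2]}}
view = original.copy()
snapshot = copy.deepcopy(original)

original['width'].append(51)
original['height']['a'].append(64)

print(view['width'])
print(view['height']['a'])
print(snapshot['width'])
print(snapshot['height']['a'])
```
[4, 9, 51]
[1, 2, 2, 64]
[4, 9]
[1, 2, 2]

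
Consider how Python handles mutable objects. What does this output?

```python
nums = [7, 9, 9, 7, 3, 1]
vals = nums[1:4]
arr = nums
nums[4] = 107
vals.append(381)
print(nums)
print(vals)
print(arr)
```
[7, 9, 9, 7, 107, 1]
[9, 9, 7, 381]
[7, 9, 9, 7, 107, 1]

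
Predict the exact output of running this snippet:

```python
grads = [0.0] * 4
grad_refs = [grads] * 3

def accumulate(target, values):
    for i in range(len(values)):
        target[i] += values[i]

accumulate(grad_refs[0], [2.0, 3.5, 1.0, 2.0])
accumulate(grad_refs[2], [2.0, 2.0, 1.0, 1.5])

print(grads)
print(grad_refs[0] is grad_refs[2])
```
[4.0, 5.5, 2.0, 3.5]
True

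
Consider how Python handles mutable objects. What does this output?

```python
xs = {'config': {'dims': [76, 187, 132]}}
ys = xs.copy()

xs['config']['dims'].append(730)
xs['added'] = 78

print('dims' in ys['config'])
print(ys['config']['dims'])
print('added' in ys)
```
True
[76, 187, 132, 730]
False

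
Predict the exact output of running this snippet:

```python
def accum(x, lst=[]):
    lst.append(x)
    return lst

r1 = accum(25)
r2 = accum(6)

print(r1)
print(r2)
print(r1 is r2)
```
[25, 6]
[25, 6]
True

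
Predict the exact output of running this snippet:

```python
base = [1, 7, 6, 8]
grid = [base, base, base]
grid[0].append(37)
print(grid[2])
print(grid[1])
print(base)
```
[1, 7, 6, 8, 37]
[1, 7, 6, 8, 37]
[1, 7, 6, 8, 37]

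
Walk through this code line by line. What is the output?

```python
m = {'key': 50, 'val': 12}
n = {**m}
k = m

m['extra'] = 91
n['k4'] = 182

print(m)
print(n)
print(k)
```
{'key': 50, 'val': 12, 'extra': 91}
{'key': 50, 'val': 12, 'k4': 182}
{'key': 50, 'val': 12, 'extra': 91}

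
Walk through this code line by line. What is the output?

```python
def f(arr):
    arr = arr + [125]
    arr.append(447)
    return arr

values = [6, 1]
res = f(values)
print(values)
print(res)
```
[6, 1]
[6, 1, 125, 447]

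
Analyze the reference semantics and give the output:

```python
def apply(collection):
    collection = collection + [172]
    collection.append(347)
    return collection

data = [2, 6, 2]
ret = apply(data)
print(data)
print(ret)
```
[2, 6, 2]
[2, 6, 2, 172, 347]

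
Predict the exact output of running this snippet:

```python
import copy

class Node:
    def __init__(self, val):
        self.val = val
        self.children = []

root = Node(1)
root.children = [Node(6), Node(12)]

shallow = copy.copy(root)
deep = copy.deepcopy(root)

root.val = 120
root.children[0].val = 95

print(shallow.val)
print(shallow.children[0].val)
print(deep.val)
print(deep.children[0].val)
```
1
95
1
6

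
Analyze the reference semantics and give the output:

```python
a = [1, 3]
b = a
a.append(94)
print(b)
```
[1, 3, 94]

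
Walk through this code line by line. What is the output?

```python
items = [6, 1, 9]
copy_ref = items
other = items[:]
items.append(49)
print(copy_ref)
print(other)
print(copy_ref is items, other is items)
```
[6, 1, 9, 49]
[6, 1, 9]
True False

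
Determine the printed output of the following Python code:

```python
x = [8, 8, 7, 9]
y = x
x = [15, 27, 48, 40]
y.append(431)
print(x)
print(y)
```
[15, 27, 48, 40]
[8, 8, 7, 9, 431]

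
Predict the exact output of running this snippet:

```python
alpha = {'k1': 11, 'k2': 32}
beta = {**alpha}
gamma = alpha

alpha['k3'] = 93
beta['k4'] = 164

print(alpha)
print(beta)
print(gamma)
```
{'k1': 11, 'k2': 32, 'k3': 93}
{'k1': 11, 'k2': 32, 'k4': 164}
{'k1': 11, 'k2': 32, 'k3': 93}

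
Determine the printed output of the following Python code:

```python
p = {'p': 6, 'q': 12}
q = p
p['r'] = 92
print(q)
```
{'p': 6, 'q': 12, 'r': 92}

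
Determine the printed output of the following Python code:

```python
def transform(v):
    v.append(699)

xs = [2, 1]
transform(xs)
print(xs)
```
[2, 1, 699]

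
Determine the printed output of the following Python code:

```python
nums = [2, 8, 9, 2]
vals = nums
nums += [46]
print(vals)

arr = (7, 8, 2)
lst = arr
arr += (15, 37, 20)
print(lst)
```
[2, 8, 9, 2, 46]
(7, 8, 2)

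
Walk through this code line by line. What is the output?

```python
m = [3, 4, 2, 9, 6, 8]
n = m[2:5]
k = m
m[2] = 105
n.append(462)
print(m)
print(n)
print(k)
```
[3, 4, 105, 9, 6, 8]
[2, 9, 6, 462]
[3, 4, 105, 9, 6, 8]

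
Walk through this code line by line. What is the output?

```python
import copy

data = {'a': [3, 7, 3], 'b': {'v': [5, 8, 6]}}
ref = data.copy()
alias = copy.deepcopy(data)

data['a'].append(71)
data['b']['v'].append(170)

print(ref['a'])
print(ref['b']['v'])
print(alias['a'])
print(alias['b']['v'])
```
[3, 7, 3, 71]
[5, 8, 6, 170]
[3, 7, 3]
[5, 8, 6]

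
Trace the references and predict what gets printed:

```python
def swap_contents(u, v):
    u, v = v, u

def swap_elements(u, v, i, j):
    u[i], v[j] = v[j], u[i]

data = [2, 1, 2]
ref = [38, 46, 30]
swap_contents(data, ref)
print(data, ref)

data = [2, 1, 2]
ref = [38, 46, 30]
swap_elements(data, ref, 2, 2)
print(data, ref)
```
[2, 1, 2] [38, 46, 30]
[2, 1, 30] [38, 46, 2]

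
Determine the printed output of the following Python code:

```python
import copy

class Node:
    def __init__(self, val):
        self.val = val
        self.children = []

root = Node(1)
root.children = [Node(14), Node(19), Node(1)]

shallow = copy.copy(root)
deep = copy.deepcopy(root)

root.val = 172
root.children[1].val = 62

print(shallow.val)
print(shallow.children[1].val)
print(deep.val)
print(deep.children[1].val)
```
1
62
1
19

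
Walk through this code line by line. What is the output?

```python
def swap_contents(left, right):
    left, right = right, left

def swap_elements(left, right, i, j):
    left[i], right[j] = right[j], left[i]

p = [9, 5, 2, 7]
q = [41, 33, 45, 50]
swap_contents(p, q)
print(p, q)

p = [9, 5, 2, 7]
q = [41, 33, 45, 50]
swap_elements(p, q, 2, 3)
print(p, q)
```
[9, 5, 2, 7] [41, 33, 45, 50]
[9, 5, 50, 7] [41, 33, 45, 2]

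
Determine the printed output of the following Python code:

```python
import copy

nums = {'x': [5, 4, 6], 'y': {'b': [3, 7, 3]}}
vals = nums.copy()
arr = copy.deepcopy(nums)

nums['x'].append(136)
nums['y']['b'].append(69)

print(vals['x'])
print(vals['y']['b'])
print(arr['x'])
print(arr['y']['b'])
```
[5, 4, 6, 136]
[3, 7, 3, 69]
[5, 4, 6]
[3, 7, 3]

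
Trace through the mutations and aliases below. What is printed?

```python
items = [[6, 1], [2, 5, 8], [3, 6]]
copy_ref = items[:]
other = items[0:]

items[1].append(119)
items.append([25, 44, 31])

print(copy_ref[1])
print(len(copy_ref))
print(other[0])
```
[2, 5, 8, 119]
3
[6, 1]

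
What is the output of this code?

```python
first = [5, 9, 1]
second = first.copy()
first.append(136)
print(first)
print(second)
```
[5, 9, 1, 136]
[5, 9, 1]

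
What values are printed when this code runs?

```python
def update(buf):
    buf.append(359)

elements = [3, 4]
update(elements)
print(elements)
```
[3, 4, 359]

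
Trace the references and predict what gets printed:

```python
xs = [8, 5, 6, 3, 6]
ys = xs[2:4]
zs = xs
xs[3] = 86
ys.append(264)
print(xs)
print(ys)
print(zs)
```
[8, 5, 6, 86, 6]
[6, 3, 264]
[8, 5, 6, 86, 6]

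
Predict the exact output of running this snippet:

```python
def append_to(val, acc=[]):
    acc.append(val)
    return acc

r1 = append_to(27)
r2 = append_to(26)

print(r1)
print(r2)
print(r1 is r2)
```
[27, 26]
[27, 26]
True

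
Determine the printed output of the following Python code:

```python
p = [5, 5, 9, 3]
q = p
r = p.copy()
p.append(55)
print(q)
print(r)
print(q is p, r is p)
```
[5, 5, 9, 3, 55]
[5, 5, 9, 3]
True False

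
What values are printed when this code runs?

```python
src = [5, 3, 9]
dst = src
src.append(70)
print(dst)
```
[5, 3, 9, 70]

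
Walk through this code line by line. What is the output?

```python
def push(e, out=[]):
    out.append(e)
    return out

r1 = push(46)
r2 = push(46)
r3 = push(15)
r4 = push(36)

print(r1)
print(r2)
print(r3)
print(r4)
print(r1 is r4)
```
[46, 46, 15, 36]
[46, 46, 15, 36]
[46, 46, 15, 36]
[46, 46, 15, 36]
True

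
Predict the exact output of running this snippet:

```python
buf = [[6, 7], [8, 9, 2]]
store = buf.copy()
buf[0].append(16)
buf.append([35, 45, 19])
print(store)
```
[[6, 7, 16], [8, 9, 2]]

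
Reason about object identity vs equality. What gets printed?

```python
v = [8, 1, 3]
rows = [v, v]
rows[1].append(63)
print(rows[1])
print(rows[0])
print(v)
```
[8, 1, 3, 63]
[8, 1, 3, 63]
[8, 1, 3, 63]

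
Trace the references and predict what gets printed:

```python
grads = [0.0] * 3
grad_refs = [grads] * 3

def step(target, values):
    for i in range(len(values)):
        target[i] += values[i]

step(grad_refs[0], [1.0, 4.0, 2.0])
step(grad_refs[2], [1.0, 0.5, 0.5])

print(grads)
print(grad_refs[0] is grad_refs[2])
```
[2.0, 4.5, 2.5]
True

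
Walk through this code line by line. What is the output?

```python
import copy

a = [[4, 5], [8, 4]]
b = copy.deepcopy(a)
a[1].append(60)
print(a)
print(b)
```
[[4, 5], [8, 4, 60]]
[[4, 5], [8, 4]]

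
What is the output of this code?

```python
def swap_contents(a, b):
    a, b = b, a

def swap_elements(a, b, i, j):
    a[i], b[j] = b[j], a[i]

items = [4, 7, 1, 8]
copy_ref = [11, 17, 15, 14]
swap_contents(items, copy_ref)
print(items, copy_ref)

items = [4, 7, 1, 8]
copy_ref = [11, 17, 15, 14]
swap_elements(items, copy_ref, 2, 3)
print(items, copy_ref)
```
[4, 7, 1, 8] [11, 17, 15, 14]
[4, 7, 14, 8] [11, 17, 15, 1]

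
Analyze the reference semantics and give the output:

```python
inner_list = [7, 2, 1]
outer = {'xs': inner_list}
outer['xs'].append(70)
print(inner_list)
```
[7, 2, 1, 70]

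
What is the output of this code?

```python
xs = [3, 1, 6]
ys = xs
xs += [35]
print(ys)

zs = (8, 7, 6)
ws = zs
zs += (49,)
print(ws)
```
[3, 1, 6, 35]
(8, 7, 6)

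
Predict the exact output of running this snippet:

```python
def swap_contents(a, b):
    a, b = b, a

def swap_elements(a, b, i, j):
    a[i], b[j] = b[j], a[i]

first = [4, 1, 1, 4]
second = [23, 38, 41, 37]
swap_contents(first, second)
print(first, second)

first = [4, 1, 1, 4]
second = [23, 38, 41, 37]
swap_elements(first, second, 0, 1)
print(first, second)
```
[4, 1, 1, 4] [23, 38, 41, 37]
[38, 1, 1, 4] [23, 4, 41, 37]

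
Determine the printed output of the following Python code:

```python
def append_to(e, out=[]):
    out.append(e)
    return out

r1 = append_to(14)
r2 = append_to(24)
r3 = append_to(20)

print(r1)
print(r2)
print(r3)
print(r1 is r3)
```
[14, 24, 20]
[14, 24, 20]
[14, 24, 20]
True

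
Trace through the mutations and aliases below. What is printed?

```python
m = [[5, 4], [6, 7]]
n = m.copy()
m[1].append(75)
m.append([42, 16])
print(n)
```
[[5, 4], [6, 7, 75]]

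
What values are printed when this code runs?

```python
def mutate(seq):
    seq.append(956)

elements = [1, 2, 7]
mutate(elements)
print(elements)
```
[1, 2, 7, 956]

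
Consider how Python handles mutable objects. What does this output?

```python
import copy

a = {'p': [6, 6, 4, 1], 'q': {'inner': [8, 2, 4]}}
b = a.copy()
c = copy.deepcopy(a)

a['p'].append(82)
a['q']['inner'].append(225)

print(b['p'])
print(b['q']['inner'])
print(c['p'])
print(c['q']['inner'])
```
[6, 6, 4, 1, 82]
[8, 2, 4, 225]
[6, 6, 4, 1]
[8, 2, 4]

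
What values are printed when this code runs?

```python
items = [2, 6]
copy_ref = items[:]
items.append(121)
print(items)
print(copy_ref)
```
[2, 6, 121]
[2, 6]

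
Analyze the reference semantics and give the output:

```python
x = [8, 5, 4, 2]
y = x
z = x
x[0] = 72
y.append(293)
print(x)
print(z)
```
[72, 5, 4, 2, 293]
[72, 5, 4, 2, 293]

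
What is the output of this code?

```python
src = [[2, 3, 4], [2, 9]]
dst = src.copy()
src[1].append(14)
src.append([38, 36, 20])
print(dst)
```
[[2, 3, 4], [2, 9, 14]]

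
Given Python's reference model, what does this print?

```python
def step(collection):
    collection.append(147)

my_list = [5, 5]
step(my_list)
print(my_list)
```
[5, 5, 147]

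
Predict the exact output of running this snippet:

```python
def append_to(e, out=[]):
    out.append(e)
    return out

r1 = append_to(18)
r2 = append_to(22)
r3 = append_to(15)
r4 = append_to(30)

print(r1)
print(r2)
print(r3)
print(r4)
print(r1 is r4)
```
[18, 22, 15, 30]
[18, 22, 15, 30]
[18, 22, 15, 30]
[18, 22, 15, 30]
True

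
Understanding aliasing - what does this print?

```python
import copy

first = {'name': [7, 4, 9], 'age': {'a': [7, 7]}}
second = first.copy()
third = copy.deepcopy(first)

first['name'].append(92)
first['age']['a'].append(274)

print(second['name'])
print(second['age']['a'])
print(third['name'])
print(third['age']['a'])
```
[7, 4, 9, 92]
[7, 7, 274]
[7, 4, 9]
[7, 7]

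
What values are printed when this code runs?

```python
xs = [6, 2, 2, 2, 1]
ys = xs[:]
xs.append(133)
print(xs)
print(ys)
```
[6, 2, 2, 2, 1, 133]
[6, 2, 2, 2, 1]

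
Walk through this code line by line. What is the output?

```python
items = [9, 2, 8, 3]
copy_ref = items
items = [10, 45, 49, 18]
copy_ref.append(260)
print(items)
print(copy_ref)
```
[10, 45, 49, 18]
[9, 2, 8, 3, 260]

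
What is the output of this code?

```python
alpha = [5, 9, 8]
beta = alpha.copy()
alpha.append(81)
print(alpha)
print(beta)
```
[5, 9, 8, 81]
[5, 9, 8]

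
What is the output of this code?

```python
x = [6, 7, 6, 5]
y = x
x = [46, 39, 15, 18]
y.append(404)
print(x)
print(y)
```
[46, 39, 15, 18]
[6, 7, 6, 5, 404]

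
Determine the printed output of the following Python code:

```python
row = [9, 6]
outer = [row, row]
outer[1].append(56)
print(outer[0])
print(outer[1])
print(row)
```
[9, 6, 56]
[9, 6, 56]
[9, 6, 56]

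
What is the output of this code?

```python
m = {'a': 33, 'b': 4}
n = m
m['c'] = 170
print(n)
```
{'a': 33, 'b': 4, 'c': 170}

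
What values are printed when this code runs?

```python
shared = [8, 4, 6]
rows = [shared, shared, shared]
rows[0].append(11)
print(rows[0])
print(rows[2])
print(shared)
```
[8, 4, 6, 11]
[8, 4, 6, 11]
[8, 4, 6, 11]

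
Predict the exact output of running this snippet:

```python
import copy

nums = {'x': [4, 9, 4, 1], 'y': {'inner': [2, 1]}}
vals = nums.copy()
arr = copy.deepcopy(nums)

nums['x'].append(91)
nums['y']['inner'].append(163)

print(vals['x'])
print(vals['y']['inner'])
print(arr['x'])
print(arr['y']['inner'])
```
[4, 9, 4, 1, 91]
[2, 1, 163]
[4, 9, 4, 1]
[2, 1]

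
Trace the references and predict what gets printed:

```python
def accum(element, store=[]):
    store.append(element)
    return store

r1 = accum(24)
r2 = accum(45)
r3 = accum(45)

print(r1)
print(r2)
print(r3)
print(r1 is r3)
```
[24, 45, 45]
[24, 45, 45]
[24, 45, 45]
True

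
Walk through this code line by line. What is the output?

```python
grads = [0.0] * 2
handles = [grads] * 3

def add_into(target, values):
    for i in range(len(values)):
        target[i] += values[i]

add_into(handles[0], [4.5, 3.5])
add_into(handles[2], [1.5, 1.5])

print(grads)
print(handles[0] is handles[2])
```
[6.0, 5.0]
True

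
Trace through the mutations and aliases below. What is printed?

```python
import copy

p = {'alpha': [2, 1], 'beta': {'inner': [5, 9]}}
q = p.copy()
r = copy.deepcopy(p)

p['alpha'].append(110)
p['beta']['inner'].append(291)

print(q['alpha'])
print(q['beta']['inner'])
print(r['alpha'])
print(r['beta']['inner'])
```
[2, 1, 110]
[5, 9, 291]
[2, 1]
[5, 9]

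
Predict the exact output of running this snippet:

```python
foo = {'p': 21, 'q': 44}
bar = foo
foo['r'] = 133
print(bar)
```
{'p': 21, 'q': 44, 'r': 133}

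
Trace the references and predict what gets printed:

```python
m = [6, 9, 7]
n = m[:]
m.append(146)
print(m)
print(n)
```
[6, 9, 7, 146]
[6, 9, 7]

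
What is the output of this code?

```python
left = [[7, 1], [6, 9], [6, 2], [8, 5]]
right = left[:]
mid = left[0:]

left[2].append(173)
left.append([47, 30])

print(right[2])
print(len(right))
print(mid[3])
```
[6, 2, 173]
4
[8, 5]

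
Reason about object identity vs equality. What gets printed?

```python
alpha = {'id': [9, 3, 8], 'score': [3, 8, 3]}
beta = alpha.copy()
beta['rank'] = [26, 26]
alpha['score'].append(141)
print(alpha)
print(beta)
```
{'id': [9, 3, 8], 'score': [3, 8, 3, 141]}
{'id': [9, 3, 8], 'score': [3, 8, 3, 141], 'rank': [26, 26]}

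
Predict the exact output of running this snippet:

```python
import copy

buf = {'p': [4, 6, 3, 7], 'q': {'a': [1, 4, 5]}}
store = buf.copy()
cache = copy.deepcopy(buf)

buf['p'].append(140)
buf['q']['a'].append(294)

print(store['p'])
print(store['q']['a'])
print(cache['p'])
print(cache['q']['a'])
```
[4, 6, 3, 7, 140]
[1, 4, 5, 294]
[4, 6, 3, 7]
[1, 4, 5]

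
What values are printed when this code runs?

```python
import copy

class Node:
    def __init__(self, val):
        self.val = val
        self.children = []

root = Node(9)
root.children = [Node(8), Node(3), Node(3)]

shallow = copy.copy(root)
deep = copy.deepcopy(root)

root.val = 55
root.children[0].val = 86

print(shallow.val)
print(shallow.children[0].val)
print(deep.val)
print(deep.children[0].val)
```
9
86
9
8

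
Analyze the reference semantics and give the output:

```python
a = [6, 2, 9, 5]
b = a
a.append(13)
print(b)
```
[6, 2, 9, 5, 13]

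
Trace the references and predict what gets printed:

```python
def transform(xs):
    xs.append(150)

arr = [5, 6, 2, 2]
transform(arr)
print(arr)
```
[5, 6, 2, 2, 150]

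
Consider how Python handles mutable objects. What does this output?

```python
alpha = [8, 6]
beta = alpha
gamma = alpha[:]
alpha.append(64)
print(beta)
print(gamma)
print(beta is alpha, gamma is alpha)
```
[8, 6, 64]
[8, 6]
True False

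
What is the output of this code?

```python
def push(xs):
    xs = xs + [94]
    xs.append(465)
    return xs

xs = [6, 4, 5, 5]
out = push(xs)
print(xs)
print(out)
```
[6, 4, 5, 5]
[6, 4, 5, 5, 94, 465]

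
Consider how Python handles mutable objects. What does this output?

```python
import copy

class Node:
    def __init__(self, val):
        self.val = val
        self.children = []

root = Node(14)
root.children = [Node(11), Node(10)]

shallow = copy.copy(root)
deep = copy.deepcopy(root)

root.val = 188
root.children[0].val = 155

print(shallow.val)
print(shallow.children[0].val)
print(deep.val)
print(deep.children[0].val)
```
14
155
14
11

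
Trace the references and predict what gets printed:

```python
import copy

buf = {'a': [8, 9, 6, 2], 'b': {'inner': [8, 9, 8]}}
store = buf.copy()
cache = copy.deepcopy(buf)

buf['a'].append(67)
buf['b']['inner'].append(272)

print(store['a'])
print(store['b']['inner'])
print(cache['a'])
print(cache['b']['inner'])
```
[8, 9, 6, 2, 67]
[8, 9, 8, 272]
[8, 9, 6, 2]
[8, 9, 8]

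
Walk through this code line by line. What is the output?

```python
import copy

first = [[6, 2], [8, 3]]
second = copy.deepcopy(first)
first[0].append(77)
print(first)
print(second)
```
[[6, 2, 77], [8, 3]]
[[6, 2], [8, 3]]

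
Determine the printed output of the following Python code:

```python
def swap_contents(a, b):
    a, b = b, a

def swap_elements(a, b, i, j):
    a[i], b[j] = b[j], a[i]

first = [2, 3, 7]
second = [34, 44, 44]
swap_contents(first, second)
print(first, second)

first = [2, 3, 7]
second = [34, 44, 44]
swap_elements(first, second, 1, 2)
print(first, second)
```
[2, 3, 7] [34, 44, 44]
[2, 44, 7] [34, 44, 3]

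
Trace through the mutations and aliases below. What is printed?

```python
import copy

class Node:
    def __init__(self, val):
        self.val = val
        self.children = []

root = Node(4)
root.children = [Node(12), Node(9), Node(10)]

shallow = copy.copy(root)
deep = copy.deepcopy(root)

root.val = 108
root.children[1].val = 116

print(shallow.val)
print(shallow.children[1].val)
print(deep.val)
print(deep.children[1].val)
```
4
116
4
9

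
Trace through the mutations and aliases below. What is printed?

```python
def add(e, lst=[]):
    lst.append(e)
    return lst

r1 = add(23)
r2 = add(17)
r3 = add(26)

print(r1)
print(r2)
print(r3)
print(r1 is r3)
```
[23, 17, 26]
[23, 17, 26]
[23, 17, 26]
True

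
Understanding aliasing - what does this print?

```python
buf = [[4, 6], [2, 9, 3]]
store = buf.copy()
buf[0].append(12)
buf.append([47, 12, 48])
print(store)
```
[[4, 6, 12], [2, 9, 3]]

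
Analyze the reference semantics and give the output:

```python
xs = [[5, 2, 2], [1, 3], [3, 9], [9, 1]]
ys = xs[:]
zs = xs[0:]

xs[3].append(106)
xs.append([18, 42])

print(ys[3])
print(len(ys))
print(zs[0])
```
[9, 1, 106]
4
[5, 2, 2]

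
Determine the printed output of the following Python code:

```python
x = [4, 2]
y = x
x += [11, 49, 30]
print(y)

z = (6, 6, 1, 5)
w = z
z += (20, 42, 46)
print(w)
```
[4, 2, 11, 49, 30]
(6, 6, 1, 5)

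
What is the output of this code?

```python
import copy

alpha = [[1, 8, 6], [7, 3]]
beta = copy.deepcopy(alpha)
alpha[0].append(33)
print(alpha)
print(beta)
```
[[1, 8, 6, 33], [7, 3]]
[[1, 8, 6], [7, 3]]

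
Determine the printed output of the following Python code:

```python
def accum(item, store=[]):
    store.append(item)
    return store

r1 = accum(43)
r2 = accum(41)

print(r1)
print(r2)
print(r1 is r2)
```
[43, 41]
[43, 41]
True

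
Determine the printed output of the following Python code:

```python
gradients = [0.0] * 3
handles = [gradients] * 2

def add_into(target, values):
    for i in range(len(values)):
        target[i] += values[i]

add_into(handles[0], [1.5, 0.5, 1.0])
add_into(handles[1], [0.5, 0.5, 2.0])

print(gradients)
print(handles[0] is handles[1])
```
[2.0, 1.0, 3.0]
True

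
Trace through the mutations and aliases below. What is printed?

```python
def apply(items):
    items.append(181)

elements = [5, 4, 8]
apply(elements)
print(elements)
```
[5, 4, 8, 181]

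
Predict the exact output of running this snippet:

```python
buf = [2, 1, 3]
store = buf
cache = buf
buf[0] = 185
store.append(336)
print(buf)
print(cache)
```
[185, 1, 3, 336]
[185, 1, 3, 336]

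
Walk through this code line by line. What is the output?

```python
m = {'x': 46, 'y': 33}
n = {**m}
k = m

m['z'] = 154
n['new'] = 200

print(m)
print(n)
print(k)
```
{'x': 46, 'y': 33, 'z': 154}
{'x': 46, 'y': 33, 'new': 200}
{'x': 46, 'y': 33, 'z': 154}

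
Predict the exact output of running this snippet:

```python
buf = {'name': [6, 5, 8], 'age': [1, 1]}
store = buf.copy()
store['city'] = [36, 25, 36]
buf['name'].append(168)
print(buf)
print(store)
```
{'name': [6, 5, 8, 168], 'age': [1, 1]}
{'name': [6, 5, 8, 168], 'age': [1, 1], 'city': [36, 25, 36]}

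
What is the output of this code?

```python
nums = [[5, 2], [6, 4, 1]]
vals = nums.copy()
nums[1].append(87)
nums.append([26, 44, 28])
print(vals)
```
[[5, 2], [6, 4, 1, 87]]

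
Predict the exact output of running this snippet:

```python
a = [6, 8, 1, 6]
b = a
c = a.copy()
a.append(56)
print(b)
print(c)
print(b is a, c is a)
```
[6, 8, 1, 6, 56]
[6, 8, 1, 6]
True False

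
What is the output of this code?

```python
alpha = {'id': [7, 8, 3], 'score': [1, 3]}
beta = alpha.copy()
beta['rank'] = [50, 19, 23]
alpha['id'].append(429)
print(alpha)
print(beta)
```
{'id': [7, 8, 3, 429], 'score': [1, 3]}
{'id': [7, 8, 3, 429], 'score': [1, 3], 'rank': [50, 19, 23]}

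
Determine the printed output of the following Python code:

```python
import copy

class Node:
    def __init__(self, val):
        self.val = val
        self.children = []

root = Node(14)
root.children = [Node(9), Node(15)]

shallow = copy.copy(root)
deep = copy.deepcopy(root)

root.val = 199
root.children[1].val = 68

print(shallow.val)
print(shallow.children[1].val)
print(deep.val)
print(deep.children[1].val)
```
14
68
14
15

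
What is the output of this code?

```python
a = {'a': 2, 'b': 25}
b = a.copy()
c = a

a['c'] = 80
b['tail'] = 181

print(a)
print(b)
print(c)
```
{'a': 2, 'b': 25, 'c': 80}
{'a': 2, 'b': 25, 'tail': 181}
{'a': 2, 'b': 25, 'c': 80}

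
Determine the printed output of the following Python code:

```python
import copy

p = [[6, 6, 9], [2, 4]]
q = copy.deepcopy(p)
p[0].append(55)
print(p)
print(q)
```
[[6, 6, 9, 55], [2, 4]]
[[6, 6, 9], [2, 4]]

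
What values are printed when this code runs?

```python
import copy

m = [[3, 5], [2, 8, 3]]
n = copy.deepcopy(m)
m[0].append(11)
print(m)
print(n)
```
[[3, 5, 11], [2, 8, 3]]
[[3, 5], [2, 8, 3]]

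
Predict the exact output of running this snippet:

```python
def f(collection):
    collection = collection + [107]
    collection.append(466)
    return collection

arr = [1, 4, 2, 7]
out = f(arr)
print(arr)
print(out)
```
[1, 4, 2, 7]
[1, 4, 2, 7, 107, 466]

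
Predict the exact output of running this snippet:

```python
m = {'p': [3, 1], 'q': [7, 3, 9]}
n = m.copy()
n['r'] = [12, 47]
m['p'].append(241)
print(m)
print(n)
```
{'p': [3, 1, 241], 'q': [7, 3, 9]}
{'p': [3, 1, 241], 'q': [7, 3, 9], 'r': [12, 47]}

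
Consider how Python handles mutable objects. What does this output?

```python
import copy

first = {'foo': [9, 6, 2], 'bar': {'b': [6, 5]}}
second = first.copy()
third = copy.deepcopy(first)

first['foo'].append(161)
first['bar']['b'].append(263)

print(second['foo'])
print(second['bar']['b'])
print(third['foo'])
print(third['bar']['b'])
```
[9, 6, 2, 161]
[6, 5, 263]
[9, 6, 2]
[6, 5]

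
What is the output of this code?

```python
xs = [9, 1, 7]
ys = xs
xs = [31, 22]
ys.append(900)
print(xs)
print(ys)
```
[31, 22]
[9, 1, 7, 900]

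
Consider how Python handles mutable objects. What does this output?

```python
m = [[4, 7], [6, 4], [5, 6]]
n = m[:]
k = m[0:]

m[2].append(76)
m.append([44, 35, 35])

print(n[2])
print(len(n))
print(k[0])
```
[5, 6, 76]
3
[4, 7]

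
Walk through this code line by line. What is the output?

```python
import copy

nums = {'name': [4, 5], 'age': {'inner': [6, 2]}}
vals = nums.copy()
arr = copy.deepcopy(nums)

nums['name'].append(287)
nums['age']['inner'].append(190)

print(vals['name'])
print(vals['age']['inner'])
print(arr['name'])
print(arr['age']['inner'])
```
[4, 5, 287]
[6, 2, 190]
[4, 5]
[6, 2]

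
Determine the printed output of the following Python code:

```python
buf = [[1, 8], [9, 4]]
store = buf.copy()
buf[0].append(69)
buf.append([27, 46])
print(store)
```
[[1, 8, 69], [9, 4]]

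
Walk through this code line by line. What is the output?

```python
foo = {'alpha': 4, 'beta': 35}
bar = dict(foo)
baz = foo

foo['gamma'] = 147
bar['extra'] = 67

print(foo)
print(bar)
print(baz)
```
{'alpha': 4, 'beta': 35, 'gamma': 147}
{'alpha': 4, 'beta': 35, 'extra': 67}
{'alpha': 4, 'beta': 35, 'gamma': 147}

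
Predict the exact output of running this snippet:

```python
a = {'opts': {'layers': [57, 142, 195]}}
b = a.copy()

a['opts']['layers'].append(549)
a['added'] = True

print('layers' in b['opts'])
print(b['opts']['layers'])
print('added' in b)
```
True
[57, 142, 195, 549]
False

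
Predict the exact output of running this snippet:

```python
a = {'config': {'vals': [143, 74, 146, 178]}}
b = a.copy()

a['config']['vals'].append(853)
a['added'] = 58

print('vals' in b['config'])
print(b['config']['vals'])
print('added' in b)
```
True
[143, 74, 146, 178, 853]
False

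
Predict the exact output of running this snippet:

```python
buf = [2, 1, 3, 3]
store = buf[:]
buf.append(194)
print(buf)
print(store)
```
[2, 1, 3, 3, 194]
[2, 1, 3, 3]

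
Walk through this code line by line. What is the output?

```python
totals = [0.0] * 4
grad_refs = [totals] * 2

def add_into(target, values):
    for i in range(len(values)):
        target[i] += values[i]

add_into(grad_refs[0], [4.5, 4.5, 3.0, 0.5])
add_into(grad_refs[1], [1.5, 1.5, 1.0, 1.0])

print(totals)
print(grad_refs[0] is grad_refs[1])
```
[6.0, 6.0, 4.0, 1.5]
True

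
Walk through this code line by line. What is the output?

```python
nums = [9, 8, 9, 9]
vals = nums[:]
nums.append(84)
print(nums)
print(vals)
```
[9, 8, 9, 9, 84]
[9, 8, 9, 9]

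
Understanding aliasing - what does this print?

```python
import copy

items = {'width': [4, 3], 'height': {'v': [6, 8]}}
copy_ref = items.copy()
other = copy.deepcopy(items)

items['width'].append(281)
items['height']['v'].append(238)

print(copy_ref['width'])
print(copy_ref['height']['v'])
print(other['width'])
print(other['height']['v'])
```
[4, 3, 281]
[6, 8, 238]
[4, 3]
[6, 8]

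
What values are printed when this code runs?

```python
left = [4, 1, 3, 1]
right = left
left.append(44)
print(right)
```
[4, 1, 3, 1, 44]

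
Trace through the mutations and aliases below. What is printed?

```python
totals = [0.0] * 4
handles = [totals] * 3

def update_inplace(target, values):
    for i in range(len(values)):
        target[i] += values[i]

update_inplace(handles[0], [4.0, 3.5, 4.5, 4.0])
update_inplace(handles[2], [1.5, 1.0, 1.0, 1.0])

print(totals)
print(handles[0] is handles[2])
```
[5.5, 4.5, 5.5, 5.0]
True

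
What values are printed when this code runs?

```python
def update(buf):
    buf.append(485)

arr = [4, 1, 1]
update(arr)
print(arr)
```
[4, 1, 1, 485]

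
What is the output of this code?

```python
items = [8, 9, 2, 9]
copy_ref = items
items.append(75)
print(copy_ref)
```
[8, 9, 2, 9, 75]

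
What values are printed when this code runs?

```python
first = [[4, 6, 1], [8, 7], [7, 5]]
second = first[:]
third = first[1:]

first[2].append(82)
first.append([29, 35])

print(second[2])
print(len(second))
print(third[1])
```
[7, 5, 82]
3
[7, 5, 82]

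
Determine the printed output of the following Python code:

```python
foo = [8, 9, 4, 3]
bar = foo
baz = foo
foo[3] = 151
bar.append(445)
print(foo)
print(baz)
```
[8, 9, 4, 151, 445]
[8, 9, 4, 151, 445]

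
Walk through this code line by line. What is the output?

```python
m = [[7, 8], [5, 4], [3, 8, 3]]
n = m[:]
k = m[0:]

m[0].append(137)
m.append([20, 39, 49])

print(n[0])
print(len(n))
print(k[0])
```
[7, 8, 137]
3
[7, 8, 137]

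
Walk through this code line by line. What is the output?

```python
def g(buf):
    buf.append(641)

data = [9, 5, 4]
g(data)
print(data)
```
[9, 5, 4, 641]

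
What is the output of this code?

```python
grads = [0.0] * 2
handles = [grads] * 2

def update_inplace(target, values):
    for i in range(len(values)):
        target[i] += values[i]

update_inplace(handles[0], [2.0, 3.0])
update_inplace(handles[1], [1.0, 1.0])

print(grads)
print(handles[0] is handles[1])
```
[3.0, 4.0]
True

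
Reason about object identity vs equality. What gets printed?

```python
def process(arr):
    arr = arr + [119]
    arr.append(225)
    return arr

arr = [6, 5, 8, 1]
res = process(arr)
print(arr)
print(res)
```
[6, 5, 8, 1]
[6, 5, 8, 1, 119, 225]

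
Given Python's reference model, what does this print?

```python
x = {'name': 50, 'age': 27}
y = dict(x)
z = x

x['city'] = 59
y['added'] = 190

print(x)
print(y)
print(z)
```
{'name': 50, 'age': 27, 'city': 59}
{'name': 50, 'age': 27, 'added': 190}
{'name': 50, 'age': 27, 'city': 59}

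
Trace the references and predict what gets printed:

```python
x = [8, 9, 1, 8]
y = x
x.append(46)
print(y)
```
[8, 9, 1, 8, 46]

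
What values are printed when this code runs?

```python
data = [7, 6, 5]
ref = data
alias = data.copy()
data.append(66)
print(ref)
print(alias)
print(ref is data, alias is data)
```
[7, 6, 5, 66]
[7, 6, 5]
True False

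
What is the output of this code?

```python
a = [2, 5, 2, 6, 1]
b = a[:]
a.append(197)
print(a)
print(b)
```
[2, 5, 2, 6, 1, 197]
[2, 5, 2, 6, 1]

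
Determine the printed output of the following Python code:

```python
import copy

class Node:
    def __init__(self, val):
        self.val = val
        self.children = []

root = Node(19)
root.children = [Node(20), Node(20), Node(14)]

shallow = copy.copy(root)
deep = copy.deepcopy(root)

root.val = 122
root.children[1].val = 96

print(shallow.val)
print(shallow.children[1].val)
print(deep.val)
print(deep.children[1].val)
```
19
96
19
20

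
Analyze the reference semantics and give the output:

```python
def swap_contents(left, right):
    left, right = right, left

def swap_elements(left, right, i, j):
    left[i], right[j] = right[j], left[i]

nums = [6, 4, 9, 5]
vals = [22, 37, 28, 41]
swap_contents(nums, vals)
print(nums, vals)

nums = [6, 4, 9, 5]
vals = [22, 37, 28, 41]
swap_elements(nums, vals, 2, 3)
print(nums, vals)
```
[6, 4, 9, 5] [22, 37, 28, 41]
[6, 4, 41, 5] [22, 37, 28, 9]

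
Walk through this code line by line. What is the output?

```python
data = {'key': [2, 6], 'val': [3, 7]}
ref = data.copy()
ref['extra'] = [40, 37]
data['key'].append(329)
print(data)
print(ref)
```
{'key': [2, 6, 329], 'val': [3, 7]}
{'key': [2, 6, 329], 'val': [3, 7], 'extra': [40, 37]}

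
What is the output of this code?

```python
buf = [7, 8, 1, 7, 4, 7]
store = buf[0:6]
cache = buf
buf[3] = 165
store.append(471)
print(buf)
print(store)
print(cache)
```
[7, 8, 1, 165, 4, 7]
[7, 8, 1, 7, 4, 7, 471]
[7, 8, 1, 165, 4, 7]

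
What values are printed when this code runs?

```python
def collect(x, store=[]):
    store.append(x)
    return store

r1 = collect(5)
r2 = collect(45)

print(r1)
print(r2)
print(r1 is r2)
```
[5, 45]
[5, 45]
True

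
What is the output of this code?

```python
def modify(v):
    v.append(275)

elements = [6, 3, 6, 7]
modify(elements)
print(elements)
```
[6, 3, 6, 7, 275]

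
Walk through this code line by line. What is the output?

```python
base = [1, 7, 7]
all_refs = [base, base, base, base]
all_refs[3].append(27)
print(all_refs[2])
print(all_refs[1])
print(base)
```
[1, 7, 7, 27]
[1, 7, 7, 27]
[1, 7, 7, 27]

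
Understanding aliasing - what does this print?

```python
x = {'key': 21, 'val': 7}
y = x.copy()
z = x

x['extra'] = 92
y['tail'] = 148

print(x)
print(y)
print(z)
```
{'key': 21, 'val': 7, 'extra': 92}
{'key': 21, 'val': 7, 'tail': 148}
{'key': 21, 'val': 7, 'extra': 92}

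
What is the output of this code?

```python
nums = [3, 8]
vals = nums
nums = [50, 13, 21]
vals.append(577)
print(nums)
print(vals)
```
[50, 13, 21]
[3, 8, 577]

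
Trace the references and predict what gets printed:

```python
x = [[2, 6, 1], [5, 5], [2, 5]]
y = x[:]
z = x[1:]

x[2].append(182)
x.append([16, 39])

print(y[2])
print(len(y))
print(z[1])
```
[2, 5, 182]
3
[2, 5, 182]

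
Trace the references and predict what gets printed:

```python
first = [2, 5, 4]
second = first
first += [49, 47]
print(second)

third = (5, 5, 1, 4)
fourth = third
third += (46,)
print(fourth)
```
[2, 5, 4, 49, 47]
(5, 5, 1, 4)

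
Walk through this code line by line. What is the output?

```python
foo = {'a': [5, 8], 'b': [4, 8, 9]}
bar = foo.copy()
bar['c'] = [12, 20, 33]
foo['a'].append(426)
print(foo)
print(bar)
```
{'a': [5, 8, 426], 'b': [4, 8, 9]}
{'a': [5, 8, 426], 'b': [4, 8, 9], 'c': [12, 20, 33]}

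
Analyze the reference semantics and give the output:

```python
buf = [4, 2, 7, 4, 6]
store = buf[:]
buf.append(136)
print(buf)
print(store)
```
[4, 2, 7, 4, 6, 136]
[4, 2, 7, 4, 6]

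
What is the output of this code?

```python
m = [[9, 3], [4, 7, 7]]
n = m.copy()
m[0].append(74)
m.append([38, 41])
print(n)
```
[[9, 3, 74], [4, 7, 7]]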